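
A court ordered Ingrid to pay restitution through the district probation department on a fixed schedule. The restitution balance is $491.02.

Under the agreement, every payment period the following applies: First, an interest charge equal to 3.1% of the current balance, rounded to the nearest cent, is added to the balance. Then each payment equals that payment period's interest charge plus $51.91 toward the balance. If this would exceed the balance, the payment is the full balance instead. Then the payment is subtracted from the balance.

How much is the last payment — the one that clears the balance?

# | Opening | Interest | Payment | End bal
1 | $491.02 | $15.22 | $67.13 | $439.11
2 | $439.11 | $13.61 | $65.52 | $387.20
3 | $387.20 | $12.00 | $63.91 | $335.29
4 | $335.29 | $10.39 | $62.30 | $283.38
5 | $283.38 | $8.78 | $60.69 | $231.47
6 | $231.47 | $7.18 | $59.09 | $179.56
7 | $179.56 | $5.57 | $57.48 | $127.65
8 | $127.65 | $3.96 | $55.87 | $75.74
9 | $75.74 | $2.35 | $54.26 | $23.83
10 | $23.83 | $0.74 | $24.57 | $0.00

$24.57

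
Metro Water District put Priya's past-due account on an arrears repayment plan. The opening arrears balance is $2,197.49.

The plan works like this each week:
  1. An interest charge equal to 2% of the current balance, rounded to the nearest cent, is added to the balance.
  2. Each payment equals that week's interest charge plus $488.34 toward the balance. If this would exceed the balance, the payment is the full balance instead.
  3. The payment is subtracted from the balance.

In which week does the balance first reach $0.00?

5

# | Opening | Interest | Payment | End bal
1 | $2,197.49 | $43.95 | $532.29 | $1,709.15
2 | $1,709.15 | $34.18 | $522.52 | $1,220.81
3 | $1,220.81 | $24.42 | $512.76 | $732.47
4 | $732.47 | $14.65 | $502.99 | $244.13
5 | $244.13 | $4.88 | $249.01 | $0.00
Balance reaches $0.00 in week 5.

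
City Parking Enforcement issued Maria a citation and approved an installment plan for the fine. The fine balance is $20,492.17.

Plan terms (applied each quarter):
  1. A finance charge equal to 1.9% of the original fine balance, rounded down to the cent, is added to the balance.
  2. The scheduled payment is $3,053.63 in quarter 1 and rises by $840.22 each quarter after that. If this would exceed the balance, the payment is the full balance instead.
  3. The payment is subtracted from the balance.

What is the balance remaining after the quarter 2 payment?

$14,323.39

# | Opening | Interest | Payment | End bal
1 | $20,492.17 | $389.35 | $3,053.63 | $17,827.89
2 | $17,827.89 | $389.35 | $3,893.85 | $14,323.39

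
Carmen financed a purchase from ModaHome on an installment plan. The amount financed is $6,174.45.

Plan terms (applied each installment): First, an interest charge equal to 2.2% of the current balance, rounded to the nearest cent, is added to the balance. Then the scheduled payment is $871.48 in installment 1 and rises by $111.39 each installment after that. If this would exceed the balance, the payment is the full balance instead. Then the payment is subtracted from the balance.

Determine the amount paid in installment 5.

Installment 1: opening $6,174.45; interest $135.84 → $6,310.29; payment $871.48; balance $5,438.81
Installment 2: opening $5,438.81; interest $119.65 → $5,558.46; payment $982.87; balance $4,575.59
Installment 3: opening $4,575.59; interest $100.66 → $4,676.25; payment $1,094.26; balance $3,581.99
Installment 4: opening $3,581.99; interest $78.80 → $3,660.79; payment $1,205.65; balance $2,455.14
Installment 5: opening $2,455.14; interest $54.01 → $2,509.15; payment $1,317.04; balance $1,192.11

$1,317.04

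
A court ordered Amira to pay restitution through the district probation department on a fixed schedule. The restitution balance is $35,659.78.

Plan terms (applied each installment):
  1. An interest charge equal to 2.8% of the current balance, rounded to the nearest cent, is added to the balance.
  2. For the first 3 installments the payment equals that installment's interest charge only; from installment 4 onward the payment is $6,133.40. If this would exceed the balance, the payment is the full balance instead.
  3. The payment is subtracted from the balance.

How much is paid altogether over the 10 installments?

$42,480.25

Installment 1: opening $35,659.78; interest $998.47 → $36,658.25; payment $998.47; balance $35,659.78
Installment 2: opening $35,659.78; interest $998.47 → $36,658.25; payment $998.47; balance $35,659.78
Installment 3: opening $35,659.78; interest $998.47 → $36,658.25; payment $998.47; balance $35,659.78
Installment 4: opening $35,659.78; interest $998.47 → $36,658.25; payment $6,133.40; balance $30,524.85
Installment 5: opening $30,524.85; interest $854.70 → $31,379.55; payment $6,133.40; balance $25,246.15
Installment 6: opening $25,246.15; interest $706.89 → $25,953.04; payment $6,133.40; balance $19,819.64
Installment 7: opening $19,819.64; interest $554.95 → $20,374.59; payment $6,133.40; balance $14,241.19
Installment 8: opening $14,241.19; interest $398.75 → $14,639.94; payment $6,133.40; balance $8,506.54
Installment 9: opening $8,506.54; interest $238.18 → $8,744.72; payment $6,133.40; balance $2,611.32
Installment 10: opening $2,611.32; interest $73.12 → $2,684.44; payment $2,684.44; balance $0.00
Total paid: $42,480.25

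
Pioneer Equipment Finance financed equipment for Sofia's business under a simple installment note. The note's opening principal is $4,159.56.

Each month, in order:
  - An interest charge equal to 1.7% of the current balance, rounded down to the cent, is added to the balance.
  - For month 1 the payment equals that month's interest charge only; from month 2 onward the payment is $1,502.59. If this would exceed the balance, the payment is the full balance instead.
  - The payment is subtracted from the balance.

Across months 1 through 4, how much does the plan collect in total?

# | Opening | Interest | Payment | End bal
1 | $4,159.56 | $70.71 | $70.71 | $4,159.56
2 | $4,159.56 | $70.71 | $1,502.59 | $2,727.68
3 | $2,727.68 | $46.37 | $1,502.59 | $1,271.46
4 | $1,271.46 | $21.61 | $1,293.07 | $0.00
Total paid: $4,368.96

$4,368.96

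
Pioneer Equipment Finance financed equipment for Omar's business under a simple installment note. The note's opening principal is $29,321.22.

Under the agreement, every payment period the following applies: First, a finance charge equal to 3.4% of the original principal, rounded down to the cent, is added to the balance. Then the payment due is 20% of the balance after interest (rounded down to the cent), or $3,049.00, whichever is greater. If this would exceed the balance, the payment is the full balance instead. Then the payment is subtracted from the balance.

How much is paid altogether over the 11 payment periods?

$40,287.34

Payment period 1: opening $29,321.22; interest $996.92 → $30,318.14; payment $6,063.62; balance $24,254.52
Payment period 2: opening $24,254.52; interest $996.92 → $25,251.44; payment $5,050.28; balance $20,201.16
Payment period 3: opening $20,201.16; interest $996.92 → $21,198.08; payment $4,239.61; balance $16,958.47
Payment period 4: opening $16,958.47; interest $996.92 → $17,955.39; payment $3,591.07; balance $14,364.32
Payment period 5: opening $14,364.32; interest $996.92 → $15,361.24; payment $3,072.24; balance $12,289.00
Payment period 6: opening $12,289.00; interest $996.92 → $13,285.92; payment $3,049.00; balance $10,236.92
Payment period 7: opening $10,236.92; interest $996.92 → $11,233.84; payment $3,049.00; balance $8,184.84
Payment period 8: opening $8,184.84; interest $996.92 → $9,181.76; payment $3,049.00; balance $6,132.76
Payment period 9: opening $6,132.76; interest $996.92 → $7,129.68; payment $3,049.00; balance $4,080.68
Payment period 10: opening $4,080.68; interest $996.92 → $5,077.60; payment $3,049.00; balance $2,028.60
Payment period 11: opening $2,028.60; interest $996.92 → $3,025.52; payment $3,025.52; balance $0.00
Total paid: $40,287.34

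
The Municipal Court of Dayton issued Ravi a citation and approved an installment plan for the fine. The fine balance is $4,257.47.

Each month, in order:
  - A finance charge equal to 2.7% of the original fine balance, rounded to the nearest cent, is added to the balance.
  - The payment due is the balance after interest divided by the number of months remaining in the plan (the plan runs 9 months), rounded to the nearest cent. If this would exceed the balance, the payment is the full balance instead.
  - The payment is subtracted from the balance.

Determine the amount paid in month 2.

Month 1: $4,257.47 +$114.95 interest = $4,372.42; pay $485.82 → $3,886.60
Month 2: $3,886.60 +$114.95 interest = $4,001.55; pay $500.19 → $3,501.36

$500.19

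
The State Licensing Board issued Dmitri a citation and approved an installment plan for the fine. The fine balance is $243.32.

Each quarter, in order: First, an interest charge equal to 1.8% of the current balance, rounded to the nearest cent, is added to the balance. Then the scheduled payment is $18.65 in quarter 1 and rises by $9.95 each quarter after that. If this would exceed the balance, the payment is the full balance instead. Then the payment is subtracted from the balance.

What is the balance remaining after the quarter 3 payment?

$169.70

Quarter 1: $243.32 +$4.38 interest = $247.70; pay $18.65 → $229.05
Quarter 2: $229.05 +$4.12 interest = $233.17; pay $28.60 → $204.57
Quarter 3: $204.57 +$3.68 interest = $208.25; pay $38.55 → $169.70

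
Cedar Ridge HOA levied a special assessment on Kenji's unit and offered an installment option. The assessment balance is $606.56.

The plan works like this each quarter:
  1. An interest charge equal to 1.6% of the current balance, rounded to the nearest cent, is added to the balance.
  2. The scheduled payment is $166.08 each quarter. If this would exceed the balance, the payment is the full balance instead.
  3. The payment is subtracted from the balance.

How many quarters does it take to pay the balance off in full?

Quarter 1: $606.56 +$9.70 interest = $616.26; pay $166.08 → $450.18
Quarter 2: $450.18 +$7.20 interest = $457.38; pay $166.08 → $291.30
Quarter 3: $291.30 +$4.66 interest = $295.96; pay $166.08 → $129.88
Quarter 4: $129.88 +$2.08 interest = $131.96; pay $131.96 → $0.00
Balance reaches $0.00 in quarter 4.

4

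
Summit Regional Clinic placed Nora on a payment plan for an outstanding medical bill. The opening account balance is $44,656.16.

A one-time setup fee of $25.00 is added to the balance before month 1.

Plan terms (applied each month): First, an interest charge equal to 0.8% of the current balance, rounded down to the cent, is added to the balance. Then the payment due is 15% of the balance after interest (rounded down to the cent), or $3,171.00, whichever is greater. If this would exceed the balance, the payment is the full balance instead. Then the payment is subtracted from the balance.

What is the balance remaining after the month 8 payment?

$11,540.86

Month 1: $44,681.16 +$357.44 interest = $45,038.60; pay $6,755.79 → $38,282.81
Month 2: $38,282.81 +$306.26 interest = $38,589.07; pay $5,788.36 → $32,800.71
Month 3: $32,800.71 +$262.40 interest = $33,063.11; pay $4,959.46 → $28,103.65
Month 4: $28,103.65 +$224.82 interest = $28,328.47; pay $4,249.27 → $24,079.20
Month 5: $24,079.20 +$192.63 interest = $24,271.83; pay $3,640.77 → $20,631.06
Month 6: $20,631.06 +$165.04 interest = $20,796.10; pay $3,171.00 → $17,625.10
Month 7: $17,625.10 +$141.00 interest = $17,766.10; pay $3,171.00 → $14,595.10
Month 8: $14,595.10 +$116.76 interest = $14,711.86; pay $3,171.00 → $11,540.86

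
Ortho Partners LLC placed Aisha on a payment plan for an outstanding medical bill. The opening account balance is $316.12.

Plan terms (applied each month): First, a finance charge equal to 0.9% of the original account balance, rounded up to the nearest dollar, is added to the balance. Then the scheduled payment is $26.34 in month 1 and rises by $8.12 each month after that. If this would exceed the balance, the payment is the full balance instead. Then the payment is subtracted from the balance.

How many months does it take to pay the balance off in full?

7

Month 1: $316.12 +$3.00 interest = $319.12; pay $26.34 → $292.78
Month 2: $292.78 +$3.00 interest = $295.78; pay $34.46 → $261.32
Month 3: $261.32 +$3.00 interest = $264.32; pay $42.58 → $221.74
Month 4: $221.74 +$3.00 interest = $224.74; pay $50.70 → $174.04
Month 5: $174.04 +$3.00 interest = $177.04; pay $58.82 → $118.22
Month 6: $118.22 +$3.00 interest = $121.22; pay $66.94 → $54.28
Month 7: $54.28 +$3.00 interest = $57.28; pay $57.28 → $0.00
Balance reaches $0.00 in month 7.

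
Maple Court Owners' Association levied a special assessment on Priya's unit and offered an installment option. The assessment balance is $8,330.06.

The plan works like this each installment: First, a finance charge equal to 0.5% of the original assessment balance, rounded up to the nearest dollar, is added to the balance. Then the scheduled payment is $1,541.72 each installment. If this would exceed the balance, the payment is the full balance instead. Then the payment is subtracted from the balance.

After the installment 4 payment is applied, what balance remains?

Installment 1: $8,330.06 +$42.00 interest = $8,372.06; pay $1,541.72 → $6,830.34
Installment 2: $6,830.34 +$42.00 interest = $6,872.34; pay $1,541.72 → $5,330.62
Installment 3: $5,330.62 +$42.00 interest = $5,372.62; pay $1,541.72 → $3,830.90
Installment 4: $3,830.90 +$42.00 interest = $3,872.90; pay $1,541.72 → $2,331.18

$2,331.18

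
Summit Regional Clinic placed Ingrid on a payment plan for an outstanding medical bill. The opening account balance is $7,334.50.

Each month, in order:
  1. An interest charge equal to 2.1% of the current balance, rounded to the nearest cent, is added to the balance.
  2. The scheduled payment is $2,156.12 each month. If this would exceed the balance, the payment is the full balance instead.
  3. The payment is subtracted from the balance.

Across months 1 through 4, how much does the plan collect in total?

$7,694.77

# | Opening | Interest | Payment | End bal
1 | $7,334.50 | $154.02 | $2,156.12 | $5,332.40
2 | $5,332.40 | $111.98 | $2,156.12 | $3,288.26
3 | $3,288.26 | $69.05 | $2,156.12 | $1,201.19
4 | $1,201.19 | $25.22 | $1,226.41 | $0.00
Total paid: $7,694.77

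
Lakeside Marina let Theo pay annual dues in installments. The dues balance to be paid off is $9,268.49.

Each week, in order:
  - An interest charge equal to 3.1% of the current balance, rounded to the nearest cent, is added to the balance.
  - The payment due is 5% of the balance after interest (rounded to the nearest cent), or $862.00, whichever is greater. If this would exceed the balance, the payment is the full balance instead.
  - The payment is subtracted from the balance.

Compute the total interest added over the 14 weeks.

$2,182.07

Week 1: opening $9,268.49; interest $287.32 → $9,555.81; payment $862.00; balance $8,693.81
Week 2: opening $8,693.81; interest $269.51 → $8,963.32; payment $862.00; balance $8,101.32
Week 3: opening $8,101.32; interest $251.14 → $8,352.46; payment $862.00; balance $7,490.46
Week 4: opening $7,490.46; interest $232.20 → $7,722.66; payment $862.00; balance $6,860.66
Week 5: opening $6,860.66; interest $212.68 → $7,073.34; payment $862.00; balance $6,211.34
Week 6: opening $6,211.34; interest $192.55 → $6,403.89; payment $862.00; balance $5,541.89
Week 7: opening $5,541.89; interest $171.80 → $5,713.69; payment $862.00; balance $4,851.69
Week 8: opening $4,851.69; interest $150.40 → $5,002.09; payment $862.00; balance $4,140.09
Week 9: opening $4,140.09; interest $128.34 → $4,268.43; payment $862.00; balance $3,406.43
Week 10: opening $3,406.43; interest $105.60 → $3,512.03; payment $862.00; balance $2,650.03
Week 11: opening $2,650.03; interest $82.15 → $2,732.18; payment $862.00; balance $1,870.18
Week 12: opening $1,870.18; interest $57.98 → $1,928.16; payment $862.00; balance $1,066.16
Week 13: opening $1,066.16; interest $33.05 → $1,099.21; payment $862.00; balance $237.21
Week 14: opening $237.21; interest $7.35 → $244.56; payment $244.56; balance $0.00
Total interest: $287.32 + $269.51 + $251.14 + $232.20 + $212.68 + $192.55 + $171.80 + $150.40 + $128.34 + $105.60 + $82.15 + $57.98 + $33.05 + $7.35 = $2,182.07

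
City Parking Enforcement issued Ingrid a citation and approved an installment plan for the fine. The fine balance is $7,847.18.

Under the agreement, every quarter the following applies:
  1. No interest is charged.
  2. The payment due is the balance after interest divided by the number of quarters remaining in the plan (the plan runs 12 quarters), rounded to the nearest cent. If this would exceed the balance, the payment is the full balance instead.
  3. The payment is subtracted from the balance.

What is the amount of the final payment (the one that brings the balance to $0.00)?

Quarter 1: $7,847.18 − $653.93 → $7,193.25
Quarter 2: $7,193.25 − $653.93 → $6,539.32
Quarter 3: $6,539.32 − $653.93 → $5,885.39
Quarter 4: $5,885.39 − $653.93 → $5,231.46
Quarter 5: $5,231.46 − $653.93 → $4,577.53
Quarter 6: $4,577.53 − $653.93 → $3,923.60
Quarter 7: $3,923.60 − $653.93 → $3,269.67
Quarter 8: $3,269.67 − $653.93 → $2,615.74
Quarter 9: $2,615.74 − $653.94 → $1,961.80
Quarter 10: $1,961.80 − $653.93 → $1,307.87
Quarter 11: $1,307.87 − $653.94 → $653.93
Quarter 12: $653.93 − $653.93 → $0.00

$653.93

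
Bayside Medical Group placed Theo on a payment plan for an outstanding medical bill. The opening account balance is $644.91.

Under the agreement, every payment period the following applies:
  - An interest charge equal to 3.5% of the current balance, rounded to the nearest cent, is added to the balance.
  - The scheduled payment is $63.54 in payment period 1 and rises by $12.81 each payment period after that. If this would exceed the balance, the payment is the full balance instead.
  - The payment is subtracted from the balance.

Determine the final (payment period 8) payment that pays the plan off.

$42.37

Payment period 1: $644.91 +$22.57 interest = $667.48; pay $63.54 → $603.94
Payment period 2: $603.94 +$21.14 interest = $625.08; pay $76.35 → $548.73
Payment period 3: $548.73 +$19.21 interest = $567.94; pay $89.16 → $478.78
Payment period 4: $478.78 +$16.76 interest = $495.54; pay $101.97 → $393.57
Payment period 5: $393.57 +$13.77 interest = $407.34; pay $114.78 → $292.56
Payment period 6: $292.56 +$10.24 interest = $302.80; pay $127.59 → $175.21
Payment period 7: $175.21 +$6.13 interest = $181.34; pay $140.40 → $40.94
Payment period 8: $40.94 +$1.43 interest = $42.37; pay $42.37 → $0.00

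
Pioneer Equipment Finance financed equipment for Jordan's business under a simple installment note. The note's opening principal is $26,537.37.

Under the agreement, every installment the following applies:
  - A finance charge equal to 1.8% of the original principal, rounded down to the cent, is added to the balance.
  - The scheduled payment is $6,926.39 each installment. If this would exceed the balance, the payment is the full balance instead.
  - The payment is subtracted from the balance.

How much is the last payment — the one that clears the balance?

Installment 1: opening $26,537.37; interest $477.67 → $27,015.04; payment $6,926.39; balance $20,088.65
Installment 2: opening $20,088.65; interest $477.67 → $20,566.32; payment $6,926.39; balance $13,639.93
Installment 3: opening $13,639.93; interest $477.67 → $14,117.60; payment $6,926.39; balance $7,191.21
Installment 4: opening $7,191.21; interest $477.67 → $7,668.88; payment $6,926.39; balance $742.49
Installment 5: opening $742.49; interest $477.67 → $1,220.16; payment $1,220.16; balance $0.00

$1,220.16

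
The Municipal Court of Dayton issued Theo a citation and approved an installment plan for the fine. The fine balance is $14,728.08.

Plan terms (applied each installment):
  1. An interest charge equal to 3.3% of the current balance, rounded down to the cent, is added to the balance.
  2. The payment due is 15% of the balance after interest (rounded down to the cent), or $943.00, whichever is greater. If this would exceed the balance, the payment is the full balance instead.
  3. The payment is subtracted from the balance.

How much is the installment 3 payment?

$1,759.44

Installment 1: opening $14,728.08; interest $486.02 → $15,214.10; payment $2,282.11; balance $12,931.99
Installment 2: opening $12,931.99; interest $426.75 → $13,358.74; payment $2,003.81; balance $11,354.93
Installment 3: opening $11,354.93; interest $374.71 → $11,729.64; payment $1,759.44; balance $9,970.20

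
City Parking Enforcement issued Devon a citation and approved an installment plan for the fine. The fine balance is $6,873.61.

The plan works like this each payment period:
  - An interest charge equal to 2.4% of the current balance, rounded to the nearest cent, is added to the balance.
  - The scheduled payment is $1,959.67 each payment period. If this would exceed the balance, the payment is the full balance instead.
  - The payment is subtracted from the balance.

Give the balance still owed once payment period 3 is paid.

Payment period 1: $6,873.61 +$164.97 interest = $7,038.58; pay $1,959.67 → $5,078.91
Payment period 2: $5,078.91 +$121.89 interest = $5,200.80; pay $1,959.67 → $3,241.13
Payment period 3: $3,241.13 +$77.79 interest = $3,318.92; pay $1,959.67 → $1,359.25

$1,359.25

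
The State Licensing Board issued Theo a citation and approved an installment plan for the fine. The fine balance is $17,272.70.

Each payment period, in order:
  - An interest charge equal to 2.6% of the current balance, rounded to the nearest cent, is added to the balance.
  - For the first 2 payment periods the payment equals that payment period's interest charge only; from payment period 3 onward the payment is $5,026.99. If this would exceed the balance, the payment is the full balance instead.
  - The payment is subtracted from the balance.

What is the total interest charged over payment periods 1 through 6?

Payment period 1: $17,272.70 +$449.09 interest = $17,721.79; pay $449.09 → $17,272.70
Payment period 2: $17,272.70 +$449.09 interest = $17,721.79; pay $449.09 → $17,272.70
Payment period 3: $17,272.70 +$449.09 interest = $17,721.79; pay $5,026.99 → $12,694.80
Payment period 4: $12,694.80 +$330.06 interest = $13,024.86; pay $5,026.99 → $7,997.87
Payment period 5: $7,997.87 +$207.94 interest = $8,205.81; pay $5,026.99 → $3,178.82
Payment period 6: $3,178.82 +$82.65 interest = $3,261.47; pay $3,261.47 → $0.00
Total interest: $449.09 + $449.09 + $449.09 + $330.06 + $207.94 + $82.65 = $1,967.92

$1,967.92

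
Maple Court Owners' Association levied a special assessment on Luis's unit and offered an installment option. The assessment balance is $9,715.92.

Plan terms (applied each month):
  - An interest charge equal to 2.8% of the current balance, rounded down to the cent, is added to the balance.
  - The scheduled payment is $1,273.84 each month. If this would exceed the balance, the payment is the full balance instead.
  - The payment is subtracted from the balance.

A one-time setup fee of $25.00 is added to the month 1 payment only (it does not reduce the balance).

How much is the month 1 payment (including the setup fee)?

$1,298.84

Month 1: $9,715.92 +$272.04 interest = $9,987.96; pay $1,273.84 (+ $25.00 fee) → $8,714.12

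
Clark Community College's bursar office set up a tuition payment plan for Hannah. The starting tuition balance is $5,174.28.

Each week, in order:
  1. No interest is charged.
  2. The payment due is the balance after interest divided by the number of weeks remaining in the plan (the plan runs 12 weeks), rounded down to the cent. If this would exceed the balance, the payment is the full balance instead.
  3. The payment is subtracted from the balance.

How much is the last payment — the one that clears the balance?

$431.19

Week 1: opening $5,174.28; payment $431.19; balance $4,743.09
Week 2: opening $4,743.09; payment $431.19; balance $4,311.90
Week 3: opening $4,311.90; payment $431.19; balance $3,880.71
Week 4: opening $3,880.71; payment $431.19; balance $3,449.52
Week 5: opening $3,449.52; payment $431.19; balance $3,018.33
Week 6: opening $3,018.33; payment $431.19; balance $2,587.14
Week 7: opening $2,587.14; payment $431.19; balance $2,155.95
Week 8: opening $2,155.95; payment $431.19; balance $1,724.76
Week 9: opening $1,724.76; payment $431.19; balance $1,293.57
Week 10: opening $1,293.57; payment $431.19; balance $862.38
Week 11: opening $862.38; payment $431.19; balance $431.19
Week 12: opening $431.19; payment $431.19; balance $0.00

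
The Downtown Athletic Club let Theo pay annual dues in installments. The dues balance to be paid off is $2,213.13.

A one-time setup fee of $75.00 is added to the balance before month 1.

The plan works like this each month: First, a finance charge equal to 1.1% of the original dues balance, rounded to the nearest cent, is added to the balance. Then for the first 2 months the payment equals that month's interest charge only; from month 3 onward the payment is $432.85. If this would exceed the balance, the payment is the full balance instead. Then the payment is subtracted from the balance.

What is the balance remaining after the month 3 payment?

$1,879.62

Month 1: opening $2,288.13; interest $24.34 → $2,312.47; payment $24.34; balance $2,288.13
Month 2: opening $2,288.13; interest $24.34 → $2,312.47; payment $24.34; balance $2,288.13
Month 3: opening $2,288.13; interest $24.34 → $2,312.47; payment $432.85; balance $1,879.62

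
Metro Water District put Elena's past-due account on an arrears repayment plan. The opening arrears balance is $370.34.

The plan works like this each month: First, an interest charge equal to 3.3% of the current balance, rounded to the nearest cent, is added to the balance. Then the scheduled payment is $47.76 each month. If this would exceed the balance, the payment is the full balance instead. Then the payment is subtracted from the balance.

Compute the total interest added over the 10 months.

# | Opening | Interest | Payment | End bal
1 | $370.34 | $12.22 | $47.76 | $334.80
2 | $334.80 | $11.05 | $47.76 | $298.09
3 | $298.09 | $9.84 | $47.76 | $260.17
4 | $260.17 | $8.59 | $47.76 | $221.00
5 | $221.00 | $7.29 | $47.76 | $180.53
6 | $180.53 | $5.96 | $47.76 | $138.73
7 | $138.73 | $4.58 | $47.76 | $95.55
8 | $95.55 | $3.15 | $47.76 | $50.94
9 | $50.94 | $1.68 | $47.76 | $4.86
10 | $4.86 | $0.16 | $5.02 | $0.00
Total interest: $12.22 + $11.05 + $9.84 + $8.59 + $7.29 + $5.96 + $4.58 + $3.15 + $1.68 + $0.16 = $64.52

$64.52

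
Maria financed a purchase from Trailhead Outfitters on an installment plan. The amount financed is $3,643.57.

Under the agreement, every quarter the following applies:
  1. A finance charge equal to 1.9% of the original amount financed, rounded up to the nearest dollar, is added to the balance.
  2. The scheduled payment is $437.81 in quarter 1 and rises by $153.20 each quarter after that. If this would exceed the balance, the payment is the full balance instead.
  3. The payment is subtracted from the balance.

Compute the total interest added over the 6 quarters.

$420.00

Quarter 1: $3,643.57 +$70.00 interest = $3,713.57; pay $437.81 → $3,275.76
Quarter 2: $3,275.76 +$70.00 interest = $3,345.76; pay $591.01 → $2,754.75
Quarter 3: $2,754.75 +$70.00 interest = $2,824.75; pay $744.21 → $2,080.54
Quarter 4: $2,080.54 +$70.00 interest = $2,150.54; pay $897.41 → $1,253.13
Quarter 5: $1,253.13 +$70.00 interest = $1,323.13; pay $1,050.61 → $272.52
Quarter 6: $272.52 +$70.00 interest = $342.52; pay $342.52 → $0.00
Total interest: $70.00 + $70.00 + $70.00 + $70.00 + $70.00 + $70.00 = $420.00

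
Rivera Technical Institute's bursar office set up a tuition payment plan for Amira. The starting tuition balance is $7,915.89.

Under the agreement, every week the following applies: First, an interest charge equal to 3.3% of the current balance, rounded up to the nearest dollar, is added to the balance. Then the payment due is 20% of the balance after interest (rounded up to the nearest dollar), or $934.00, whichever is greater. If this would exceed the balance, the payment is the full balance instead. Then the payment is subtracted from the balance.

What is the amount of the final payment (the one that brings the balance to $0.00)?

Week 1: $7,915.89 +$262.00 interest = $8,177.89; pay $1,636.00 → $6,541.89
Week 2: $6,541.89 +$216.00 interest = $6,757.89; pay $1,352.00 → $5,405.89
Week 3: $5,405.89 +$179.00 interest = $5,584.89; pay $1,117.00 → $4,467.89
Week 4: $4,467.89 +$148.00 interest = $4,615.89; pay $934.00 → $3,681.89
Week 5: $3,681.89 +$122.00 interest = $3,803.89; pay $934.00 → $2,869.89
Week 6: $2,869.89 +$95.00 interest = $2,964.89; pay $934.00 → $2,030.89
Week 7: $2,030.89 +$68.00 interest = $2,098.89; pay $934.00 → $1,164.89
Week 8: $1,164.89 +$39.00 interest = $1,203.89; pay $934.00 → $269.89
Week 9: $269.89 +$9.00 interest = $278.89; pay $278.89 → $0.00

$278.89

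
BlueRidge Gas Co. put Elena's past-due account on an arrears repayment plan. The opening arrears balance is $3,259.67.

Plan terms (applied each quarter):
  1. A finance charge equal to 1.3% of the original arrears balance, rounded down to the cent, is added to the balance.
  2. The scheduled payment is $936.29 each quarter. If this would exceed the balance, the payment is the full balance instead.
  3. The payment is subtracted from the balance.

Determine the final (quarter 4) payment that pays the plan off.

# | Opening | Interest | Payment | End bal
1 | $3,259.67 | $42.37 | $936.29 | $2,365.75
2 | $2,365.75 | $42.37 | $936.29 | $1,471.83
3 | $1,471.83 | $42.37 | $936.29 | $577.91
4 | $577.91 | $42.37 | $620.28 | $0.00

$620.28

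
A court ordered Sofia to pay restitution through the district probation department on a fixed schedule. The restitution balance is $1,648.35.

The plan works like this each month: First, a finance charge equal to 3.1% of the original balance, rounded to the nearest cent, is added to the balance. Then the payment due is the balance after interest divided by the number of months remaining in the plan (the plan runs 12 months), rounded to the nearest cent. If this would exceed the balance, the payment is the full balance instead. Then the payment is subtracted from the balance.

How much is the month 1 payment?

$141.62

Month 1: opening $1,648.35; interest $51.10 → $1,699.45; payment $141.62; balance $1,557.83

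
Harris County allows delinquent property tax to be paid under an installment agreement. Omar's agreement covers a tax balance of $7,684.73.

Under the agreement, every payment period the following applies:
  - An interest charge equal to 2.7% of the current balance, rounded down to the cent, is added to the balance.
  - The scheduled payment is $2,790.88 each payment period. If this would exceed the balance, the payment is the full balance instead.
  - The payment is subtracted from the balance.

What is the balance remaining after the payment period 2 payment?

Payment period 1: opening $7,684.73; interest $207.48 → $7,892.21; payment $2,790.88; balance $5,101.33
Payment period 2: opening $5,101.33; interest $137.73 → $5,239.06; payment $2,790.88; balance $2,448.18

$2,448.18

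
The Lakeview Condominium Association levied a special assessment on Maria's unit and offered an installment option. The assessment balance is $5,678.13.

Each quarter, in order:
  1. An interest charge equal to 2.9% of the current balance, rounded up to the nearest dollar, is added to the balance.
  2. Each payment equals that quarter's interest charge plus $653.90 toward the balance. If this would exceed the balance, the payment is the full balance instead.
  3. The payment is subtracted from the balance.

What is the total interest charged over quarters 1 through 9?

Quarter 1: $5,678.13 +$165.00 interest = $5,843.13; pay $818.90 → $5,024.23
Quarter 2: $5,024.23 +$146.00 interest = $5,170.23; pay $799.90 → $4,370.33
Quarter 3: $4,370.33 +$127.00 interest = $4,497.33; pay $780.90 → $3,716.43
Quarter 4: $3,716.43 +$108.00 interest = $3,824.43; pay $761.90 → $3,062.53
Quarter 5: $3,062.53 +$89.00 interest = $3,151.53; pay $742.90 → $2,408.63
Quarter 6: $2,408.63 +$70.00 interest = $2,478.63; pay $723.90 → $1,754.73
Quarter 7: $1,754.73 +$51.00 interest = $1,805.73; pay $704.90 → $1,100.83
Quarter 8: $1,100.83 +$32.00 interest = $1,132.83; pay $685.90 → $446.93
Quarter 9: $446.93 +$13.00 interest = $459.93; pay $459.93 → $0.00
Total interest: $165.00 + $146.00 + $127.00 + $108.00 + $89.00 + $70.00 + $51.00 + $32.00 + $13.00 = $801.00

$801.00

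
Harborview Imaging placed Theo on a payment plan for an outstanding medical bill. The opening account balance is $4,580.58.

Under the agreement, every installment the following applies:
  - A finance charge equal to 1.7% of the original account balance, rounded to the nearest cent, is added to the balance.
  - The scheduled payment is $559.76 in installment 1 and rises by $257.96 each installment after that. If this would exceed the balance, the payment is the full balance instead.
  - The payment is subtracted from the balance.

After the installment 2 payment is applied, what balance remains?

$3,358.84

Installment 1: $4,580.58 +$77.87 interest = $4,658.45; pay $559.76 → $4,098.69
Installment 2: $4,098.69 +$77.87 interest = $4,176.56; pay $817.72 → $3,358.84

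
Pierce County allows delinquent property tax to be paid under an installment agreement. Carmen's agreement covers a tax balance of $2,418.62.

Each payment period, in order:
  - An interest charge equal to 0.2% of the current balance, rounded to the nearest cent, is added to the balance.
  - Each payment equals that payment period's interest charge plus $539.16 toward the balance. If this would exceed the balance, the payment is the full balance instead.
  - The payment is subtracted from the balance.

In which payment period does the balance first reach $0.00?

Payment period 1: opening $2,418.62; interest $4.84 → $2,423.46; payment $544.00; balance $1,879.46
Payment period 2: opening $1,879.46; interest $3.76 → $1,883.22; payment $542.92; balance $1,340.30
Payment period 3: opening $1,340.30; interest $2.68 → $1,342.98; payment $541.84; balance $801.14
Payment period 4: opening $801.14; interest $1.60 → $802.74; payment $540.76; balance $261.98
Payment period 5: opening $261.98; interest $0.52 → $262.50; payment $262.50; balance $0.00
Balance reaches $0.00 in payment period 5.

5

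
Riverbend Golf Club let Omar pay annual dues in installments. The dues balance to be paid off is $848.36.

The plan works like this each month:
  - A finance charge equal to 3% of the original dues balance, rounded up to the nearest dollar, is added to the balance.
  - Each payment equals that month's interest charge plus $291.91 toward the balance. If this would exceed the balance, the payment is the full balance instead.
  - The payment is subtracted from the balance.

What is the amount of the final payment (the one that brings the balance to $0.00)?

$290.54

Month 1: $848.36 +$26.00 interest = $874.36; pay $317.91 → $556.45
Month 2: $556.45 +$26.00 interest = $582.45; pay $317.91 → $264.54
Month 3: $264.54 +$26.00 interest = $290.54; pay $290.54 → $0.00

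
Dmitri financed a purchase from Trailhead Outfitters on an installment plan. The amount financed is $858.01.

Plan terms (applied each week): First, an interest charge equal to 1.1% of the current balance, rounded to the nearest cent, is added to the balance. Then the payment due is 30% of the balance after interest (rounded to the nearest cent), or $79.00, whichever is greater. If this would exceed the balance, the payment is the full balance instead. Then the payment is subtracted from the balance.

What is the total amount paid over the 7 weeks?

$886.77

Week 1: opening $858.01; interest $9.44 → $867.45; payment $260.24; balance $607.21
Week 2: opening $607.21; interest $6.68 → $613.89; payment $184.17; balance $429.72
Week 3: opening $429.72; interest $4.73 → $434.45; payment $130.34; balance $304.11
Week 4: opening $304.11; interest $3.35 → $307.46; payment $92.24; balance $215.22
Week 5: opening $215.22; interest $2.37 → $217.59; payment $79.00; balance $138.59
Week 6: opening $138.59; interest $1.52 → $140.11; payment $79.00; balance $61.11
Week 7: opening $61.11; interest $0.67 → $61.78; payment $61.78; balance $0.00
Total paid: $886.77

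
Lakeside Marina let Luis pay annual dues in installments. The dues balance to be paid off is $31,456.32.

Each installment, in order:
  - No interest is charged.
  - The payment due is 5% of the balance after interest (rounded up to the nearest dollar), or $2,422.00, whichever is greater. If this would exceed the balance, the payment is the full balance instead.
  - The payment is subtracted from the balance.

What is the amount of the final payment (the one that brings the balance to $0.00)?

$2,392.32

Installment 1: $31,456.32 − $2,422.00 → $29,034.32
Installment 2: $29,034.32 − $2,422.00 → $26,612.32
Installment 3: $26,612.32 − $2,422.00 → $24,190.32
Installment 4: $24,190.32 − $2,422.00 → $21,768.32
Installment 5: $21,768.32 − $2,422.00 → $19,346.32
Installment 6: $19,346.32 − $2,422.00 → $16,924.32
Installment 7: $16,924.32 − $2,422.00 → $14,502.32
Installment 8: $14,502.32 − $2,422.00 → $12,080.32
Installment 9: $12,080.32 − $2,422.00 → $9,658.32
Installment 10: $9,658.32 − $2,422.00 → $7,236.32
Installment 11: $7,236.32 − $2,422.00 → $4,814.32
Installment 12: $4,814.32 − $2,422.00 → $2,392.32
Installment 13: $2,392.32 − $2,392.32 → $0.00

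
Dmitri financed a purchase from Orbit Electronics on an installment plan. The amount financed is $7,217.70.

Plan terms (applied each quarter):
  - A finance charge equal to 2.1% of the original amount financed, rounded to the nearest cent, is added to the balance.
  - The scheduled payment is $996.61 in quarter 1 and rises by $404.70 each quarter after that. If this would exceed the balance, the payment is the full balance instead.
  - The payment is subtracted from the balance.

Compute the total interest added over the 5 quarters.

$757.85

# | Opening | Interest | Payment | End bal
1 | $7,217.70 | $151.57 | $996.61 | $6,372.66
2 | $6,372.66 | $151.57 | $1,401.31 | $5,122.92
3 | $5,122.92 | $151.57 | $1,806.01 | $3,468.48
4 | $3,468.48 | $151.57 | $2,210.71 | $1,409.34
5 | $1,409.34 | $151.57 | $1,560.91 | $0.00
Total interest: $151.57 + $151.57 + $151.57 + $151.57 + $151.57 = $757.85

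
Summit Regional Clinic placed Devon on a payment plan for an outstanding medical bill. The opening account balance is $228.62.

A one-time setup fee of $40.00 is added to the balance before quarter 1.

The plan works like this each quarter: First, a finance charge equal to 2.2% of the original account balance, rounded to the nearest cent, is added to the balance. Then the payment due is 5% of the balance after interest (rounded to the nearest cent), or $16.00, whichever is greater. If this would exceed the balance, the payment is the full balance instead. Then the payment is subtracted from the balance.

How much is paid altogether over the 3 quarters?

Quarter 1: $268.62 +$5.03 interest = $273.65; pay $16.00 → $257.65
Quarter 2: $257.65 +$5.03 interest = $262.68; pay $16.00 → $246.68
Quarter 3: $246.68 +$5.03 interest = $251.71; pay $16.00 → $235.71
Total paid: $48.00

$48.00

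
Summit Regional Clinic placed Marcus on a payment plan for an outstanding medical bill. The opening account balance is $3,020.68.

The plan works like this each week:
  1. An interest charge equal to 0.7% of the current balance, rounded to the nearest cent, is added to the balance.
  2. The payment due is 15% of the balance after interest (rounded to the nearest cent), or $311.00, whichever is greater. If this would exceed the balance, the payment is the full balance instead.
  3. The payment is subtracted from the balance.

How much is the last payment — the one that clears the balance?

Week 1: opening $3,020.68; interest $21.14 → $3,041.82; payment $456.27; balance $2,585.55
Week 2: opening $2,585.55; interest $18.10 → $2,603.65; payment $390.55; balance $2,213.10
Week 3: opening $2,213.10; interest $15.49 → $2,228.59; payment $334.29; balance $1,894.30
Week 4: opening $1,894.30; interest $13.26 → $1,907.56; payment $311.00; balance $1,596.56
Week 5: opening $1,596.56; interest $11.18 → $1,607.74; payment $311.00; balance $1,296.74
Week 6: opening $1,296.74; interest $9.08 → $1,305.82; payment $311.00; balance $994.82
Week 7: opening $994.82; interest $6.96 → $1,001.78; payment $311.00; balance $690.78
Week 8: opening $690.78; interest $4.84 → $695.62; payment $311.00; balance $384.62
Week 9: opening $384.62; interest $2.69 → $387.31; payment $311.00; balance $76.31
Week 10: opening $76.31; interest $0.53 → $76.84; payment $76.84; balance $0.00

$76.84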